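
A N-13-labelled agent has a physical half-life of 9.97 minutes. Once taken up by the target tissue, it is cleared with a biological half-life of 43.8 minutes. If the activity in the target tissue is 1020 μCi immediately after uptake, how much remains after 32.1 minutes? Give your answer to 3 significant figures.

1/t_eff = 1/t_phys + 1/t_biol = 1/9.97 + 1/43.8 = 0.12313 per minute.
t_eff = 9.97 × 43.8 / (9.97 + 43.8) ≈ 8.1214 minutes.
Remaining = 1020 × (1/2)^(32.1/8.1214) = 1020 × (1/2)^3.9525 ≈ 65.882 μCi.

65.9 μCi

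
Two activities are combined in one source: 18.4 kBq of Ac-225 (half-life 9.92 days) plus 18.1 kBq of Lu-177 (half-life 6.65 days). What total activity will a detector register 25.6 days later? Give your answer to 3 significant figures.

4.33 kBq

Ac-225: 18.4 × (1/2)^(25.6/9.92) = 18.4 × (1/2)^2.5806 ≈ 3.0759 kBq.
Lu-177: 18.1 × (1/2)^(25.6/6.65) = 18.1 × (1/2)^3.8496 ≈ 1.2555 kBq.
Total = 3.0759 + 1.2555 ≈ 4.3314 kBq.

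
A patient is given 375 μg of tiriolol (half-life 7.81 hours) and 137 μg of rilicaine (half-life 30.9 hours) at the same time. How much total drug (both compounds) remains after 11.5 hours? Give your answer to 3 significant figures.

tiriolol: 375 × (1/2)^(11.5/7.81) = 375 × (1/2)^1.4725 ≈ 135.14 μg.
rilicaine: 137 × (1/2)^(11.5/30.9) = 137 × (1/2)^0.37217 ≈ 105.85 μg.
Total = 135.14 + 105.85 ≈ 240.99 μg.

241 μg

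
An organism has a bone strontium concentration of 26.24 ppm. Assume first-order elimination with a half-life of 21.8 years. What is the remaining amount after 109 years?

0.82 ppm

Elapsed time is 5 half-lives (109/21.8).
Each half-life halves the amount: 26.24 × (1/2)^5 = 26.24/32 = 0.82 ppm.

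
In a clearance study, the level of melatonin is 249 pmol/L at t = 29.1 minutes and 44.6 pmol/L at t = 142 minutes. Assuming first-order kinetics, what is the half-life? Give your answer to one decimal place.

Over Δt = 142 − 29.1 = 112.9 minutes, the level fell by a factor of 249/44.6 ≈ 5.583.
n = log₂(5.583) ≈ 2.481 half-lives, so t½ = 112.9/2.481 ≈ 45.505 minutes.

45.5 minutes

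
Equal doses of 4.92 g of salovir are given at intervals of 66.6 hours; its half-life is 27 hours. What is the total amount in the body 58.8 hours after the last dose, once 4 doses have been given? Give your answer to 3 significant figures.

The 4 doses were given 258.6, 192, 125.4, 58.8 hours ago.
Total = 4.92·(1/2)^(258.6/27) + 4.92·(1/2)^(192/27) + 4.92·(1/2)^(125.4/27) + 4.92·(1/2)^(58.8/27)
      = 0.0064382 + 0.035588 + 0.19672 + 1.0874 ≈ 1.3261 g.

1.33 g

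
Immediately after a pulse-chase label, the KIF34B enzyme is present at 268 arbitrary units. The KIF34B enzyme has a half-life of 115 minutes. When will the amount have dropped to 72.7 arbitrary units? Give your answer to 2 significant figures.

Fraction remaining = 72.7/268 ≈ 0.27127.
n = log₂(268/72.7) = ln(3.6864)/ln 2 ≈ 1.8822 half-lives.
t = n × t½ = 1.8822 × 115 ≈ 216.45 minutes.

220 minutes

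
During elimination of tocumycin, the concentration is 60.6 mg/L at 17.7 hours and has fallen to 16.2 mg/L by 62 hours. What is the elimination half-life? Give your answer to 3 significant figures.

Over Δt = 62 − 17.7 = 44.3 hours, the level fell by a factor of 60.6/16.2 ≈ 3.7407.
n = log₂(3.7407) ≈ 1.9033 half-lives, so t½ = 44.3/1.9033 ≈ 23.275 hours.

23.3 hours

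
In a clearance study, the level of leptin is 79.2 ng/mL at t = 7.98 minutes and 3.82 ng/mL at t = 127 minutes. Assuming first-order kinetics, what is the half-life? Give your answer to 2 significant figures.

Over Δt = 127 − 7.98 = 119.02 minutes, the level fell by a factor of 79.2/3.82 ≈ 20.733.
n = log₂(20.733) ≈ 4.3739 half-lives, so t½ = 119.02/4.3739 ≈ 27.212 minutes.

27 minutes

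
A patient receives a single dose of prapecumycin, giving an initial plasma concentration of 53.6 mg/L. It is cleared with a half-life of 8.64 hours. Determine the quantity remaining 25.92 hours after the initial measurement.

6.7 mg/L

Elapsed time is 3 half-lives (25.92/8.64).
Each half-life halves the amount: 53.6 × (1/2)^3 = 53.6/8 = 6.7 mg/L.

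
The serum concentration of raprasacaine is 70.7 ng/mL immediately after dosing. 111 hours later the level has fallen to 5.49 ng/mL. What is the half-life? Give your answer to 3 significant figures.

A/A₀ = 5.49/70.7 ≈ 0.077652.
n = log₂(12.878) ≈ 3.6868 half-lives elapsed in 111 hours.
t½ = 111/3.6868 ≈ 30.107 hours.

30.1 hours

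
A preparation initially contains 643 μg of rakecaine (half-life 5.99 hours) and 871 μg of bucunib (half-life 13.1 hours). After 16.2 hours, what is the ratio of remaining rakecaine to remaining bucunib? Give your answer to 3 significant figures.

0.267

rakecaine: 643 × (1/2)^(16.2/5.99) = 643 × (1/2)^2.7045 ≈ 98.645 μg.
bucunib: 871 × (1/2)^(16.2/13.1) = 871 × (1/2)^1.2366 ≈ 369.62 μg.
Ratio ≈ 98.645 / 369.62 ≈ 0.26688.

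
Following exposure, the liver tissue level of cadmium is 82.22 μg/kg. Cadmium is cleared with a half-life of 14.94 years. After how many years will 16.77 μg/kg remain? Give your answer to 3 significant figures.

34.3 years

Fraction remaining = 16.77/82.22 ≈ 0.20396.
n = log₂(82.22/16.77) = ln(4.9028)/ln 2 ≈ 2.2936 half-lives.
t = n × t½ = 2.2936 × 14.94 ≈ 34.266 years.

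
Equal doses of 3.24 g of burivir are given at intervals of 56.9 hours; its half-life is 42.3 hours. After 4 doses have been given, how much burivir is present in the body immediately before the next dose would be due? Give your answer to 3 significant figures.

The 4 doses were given 227.6, 170.7, 113.8, 56.9 hours ago.
Total = 3.24·(1/2)^(227.6/42.3) + 3.24·(1/2)^(170.7/42.3) + 3.24·(1/2)^(113.8/42.3) + 3.24·(1/2)^(56.9/42.3)
      = 0.077771 + 0.19758 + 0.50197 + 1.2753 ≈ 2.0526 g.

2.05 g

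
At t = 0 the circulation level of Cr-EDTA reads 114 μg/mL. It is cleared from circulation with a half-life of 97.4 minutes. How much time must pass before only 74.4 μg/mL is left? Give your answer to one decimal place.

60.0 minutes

Fraction remaining = 74.4/114 ≈ 0.65263.
n = log₂(114/74.4) = ln(1.5323)/ln 2 ≈ 0.61566 half-lives.
t = n × t½ = 0.61566 × 97.4 ≈ 59.965 minutes.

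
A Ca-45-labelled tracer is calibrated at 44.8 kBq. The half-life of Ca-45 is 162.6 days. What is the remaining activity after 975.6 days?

0.7 kBq

Elapsed time is 6 half-lives (975.6/162.6).
Each half-life halves the amount: 44.8 × (1/2)^6 = 44.8/64 = 0.7 kBq.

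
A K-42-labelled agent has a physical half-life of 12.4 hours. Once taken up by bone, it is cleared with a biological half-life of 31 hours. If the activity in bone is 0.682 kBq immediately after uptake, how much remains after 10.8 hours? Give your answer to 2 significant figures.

1/t_eff = 1/t_phys + 1/t_biol = 1/12.4 + 1/31 = 0.1129 per hour.
t_eff = 12.4 × 31 / (12.4 + 31) ≈ 8.8571 hours.
Remaining = 0.682 × (1/2)^(10.8/8.8571) = 0.682 × (1/2)^1.2194 ≈ 0.2929 kBq.

0.29 kBq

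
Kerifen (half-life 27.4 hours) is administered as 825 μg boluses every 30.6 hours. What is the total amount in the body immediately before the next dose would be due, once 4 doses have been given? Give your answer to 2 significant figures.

The 4 doses were given 122.4, 91.8, 61.2, 30.6 hours ago.
Total = 825·(1/2)^(122.4/27.4) + 825·(1/2)^(91.8/27.4) + 825·(1/2)^(61.2/27.4) + 825·(1/2)^(30.6/27.4)
      = 37.3 + 80.89 + 175.42 + 380.42 ≈ 674.03 μg.

670 μg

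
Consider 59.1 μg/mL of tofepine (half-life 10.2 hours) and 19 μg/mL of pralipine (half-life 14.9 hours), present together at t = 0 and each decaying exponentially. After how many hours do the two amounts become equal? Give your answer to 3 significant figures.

Set 59.1·(1/2)^(t/10.2) = 19·(1/2)^(t/14.9).
Taking log₂: log₂(59.1/19) = t·(1/10.2 − 1/14.9).
log₂(3.1105) = 1.6372; 1/10.2 − 1/14.9 = 0.030925.
t = 1.6372 / 0.030925 ≈ 52.939 hours.

52.9 hours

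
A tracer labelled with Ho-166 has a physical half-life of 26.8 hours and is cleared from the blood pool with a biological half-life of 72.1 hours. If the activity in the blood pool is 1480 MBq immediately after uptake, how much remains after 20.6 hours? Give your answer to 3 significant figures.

1/t_eff = 1/t_phys + 1/t_biol = 1/26.8 + 1/72.1 = 0.051183 per hour.
t_eff = 26.8 × 72.1 / (26.8 + 72.1) ≈ 19.538 hours.
Remaining = 1480 × (1/2)^(20.6/19.538) = 1480 × (1/2)^1.0544 ≈ 712.63 MBq.

713 MBq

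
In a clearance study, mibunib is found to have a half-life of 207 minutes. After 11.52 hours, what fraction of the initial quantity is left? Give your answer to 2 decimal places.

11.52 hours = 691.2 minutes.
n = 691.2/207 ≈ 3.3391 half-lives.
Fraction remaining = (1/2)^3.3391 ≈ 0.098815.

0.10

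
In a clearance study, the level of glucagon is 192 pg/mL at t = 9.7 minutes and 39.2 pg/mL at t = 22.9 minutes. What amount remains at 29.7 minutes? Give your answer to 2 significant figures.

Over Δt = 22.9 − 9.7 = 13.2 minutes, the level fell by a factor of 192/39.2 ≈ 4.898.
n = log₂(4.898) ≈ 2.2922 half-lives, so t½ = 13.2/2.2922 ≈ 5.7587 minutes.
From t = 22.9 to t = 29.7: 39.2 × (1/2)^((29.7−22.9)/5.7587) ≈ 17.291 pg/mL.

17 pg/mL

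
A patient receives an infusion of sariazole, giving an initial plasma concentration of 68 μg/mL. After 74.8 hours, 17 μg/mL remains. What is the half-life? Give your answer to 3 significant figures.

A/A₀ = 17/68 ≈ 0.25.
n = log₂(4) ≈ 2 half-lives elapsed in 74.8 hours.
t½ = 74.8/2 ≈ 37.4 hours.

37.4 hours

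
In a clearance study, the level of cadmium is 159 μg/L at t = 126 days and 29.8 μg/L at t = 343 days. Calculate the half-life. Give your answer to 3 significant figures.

89.8 days

Over Δt = 343 − 126 = 217 days, the level fell by a factor of 159/29.8 ≈ 5.3356.
n = log₂(5.3356) ≈ 2.4156 half-lives, so t½ = 217/2.4156 ≈ 89.831 days.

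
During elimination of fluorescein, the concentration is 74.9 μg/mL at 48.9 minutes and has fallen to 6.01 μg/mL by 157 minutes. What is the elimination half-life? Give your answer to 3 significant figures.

29.7 minutes

Over Δt = 157 − 48.9 = 108.1 minutes, the level fell by a factor of 74.9/6.01 ≈ 12.463.
n = log₂(12.463) ≈ 3.6395 half-lives, so t½ = 108.1/3.6395 ≈ 29.702 minutes.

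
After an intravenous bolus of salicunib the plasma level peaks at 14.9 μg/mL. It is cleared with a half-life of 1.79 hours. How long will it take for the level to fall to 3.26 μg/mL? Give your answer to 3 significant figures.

Fraction remaining = 3.26/14.9 ≈ 0.21879.
n = log₂(14.9/3.26) = ln(4.5706)/ln 2 ≈ 2.1924 half-lives.
t = n × t½ = 2.1924 × 1.79 ≈ 3.9243 hours.

3.92 hours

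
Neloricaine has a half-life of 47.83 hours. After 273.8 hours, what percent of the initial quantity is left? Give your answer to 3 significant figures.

n = 273.8/47.83 ≈ 5.7244 half-lives.
Fraction remaining = (1/2)^5.7244 ≈ 0.018913, i.e. 1.8913%.

1.89%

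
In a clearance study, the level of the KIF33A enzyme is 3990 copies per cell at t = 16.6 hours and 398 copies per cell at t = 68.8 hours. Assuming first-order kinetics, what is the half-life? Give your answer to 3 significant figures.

15.7 hours

Over Δt = 68.8 − 16.6 = 52.2 hours, the level fell by a factor of 3990/398 ≈ 10.025.
n = log₂(10.025) ≈ 3.3255 half-lives, so t½ = 52.2/3.3255 ≈ 15.697 hours.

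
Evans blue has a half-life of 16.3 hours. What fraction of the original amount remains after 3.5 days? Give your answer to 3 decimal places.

0.028

3.5 days = 84 hours.
n = 84/16.3 ≈ 5.1534 half-lives.
Fraction remaining = (1/2)^5.1534 ≈ 0.028098.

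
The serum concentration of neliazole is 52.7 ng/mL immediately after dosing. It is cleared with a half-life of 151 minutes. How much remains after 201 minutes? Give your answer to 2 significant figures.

Number of half-lives: n = 201/151 ≈ 1.3311.
Remaining = 52.7 × (1/2)^1.3311 = 52.7 × 0.39746 ≈ 20.946 ng/mL.

21 ng/mL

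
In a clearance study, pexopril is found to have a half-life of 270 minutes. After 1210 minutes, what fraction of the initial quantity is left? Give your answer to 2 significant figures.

n = 1210/270 ≈ 4.4815 half-lives.
Fraction remaining = (1/2)^4.4815 ≈ 0.044765.

0.045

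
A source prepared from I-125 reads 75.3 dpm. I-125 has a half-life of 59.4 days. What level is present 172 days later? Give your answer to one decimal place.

10.1 dpm

Number of half-lives: n = 172/59.4 ≈ 2.8956.
Remaining = 75.3 × (1/2)^2.8956 = 75.3 × 0.13438 ≈ 10.119 dpm.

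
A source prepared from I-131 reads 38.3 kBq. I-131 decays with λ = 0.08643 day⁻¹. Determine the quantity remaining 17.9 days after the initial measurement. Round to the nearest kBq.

t½ = ln 2 / λ = 0.69315 / 0.08643 ≈ 8.0198 days.
Number of half-lives: n = 17.9/8.0198 ≈ 2.232.
Remaining = 38.3 × (1/2)^2.232 = 38.3 × 0.21287 ≈ 8.1527 kBq.

8 kBq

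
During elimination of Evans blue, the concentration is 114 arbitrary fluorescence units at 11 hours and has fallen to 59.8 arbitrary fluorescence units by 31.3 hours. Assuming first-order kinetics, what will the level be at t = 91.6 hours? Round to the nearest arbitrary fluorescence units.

Over Δt = 31.3 − 11 = 20.3 hours, the level fell by a factor of 114/59.8 ≈ 1.9064.
n = log₂(1.9064) ≈ 0.93082 half-lives, so t½ = 20.3/0.93082 ≈ 21.809 hours.
From t = 31.3 to t = 91.6: 59.8 × (1/2)^((91.6−31.3)/21.809) ≈ 8.7978 arbitrary fluorescence units.

9 arbitrary fluorescence units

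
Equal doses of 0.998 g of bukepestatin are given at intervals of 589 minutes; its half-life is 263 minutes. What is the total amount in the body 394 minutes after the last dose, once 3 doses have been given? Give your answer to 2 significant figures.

The 3 doses were given 1572, 983, 394 minutes ago.
Total = 0.998·(1/2)^(1572/263) + 0.998·(1/2)^(983/263) + 0.998·(1/2)^(394/263)
      = 0.015842 + 0.074815 + 0.35331 ≈ 0.44397 g.

0.44 g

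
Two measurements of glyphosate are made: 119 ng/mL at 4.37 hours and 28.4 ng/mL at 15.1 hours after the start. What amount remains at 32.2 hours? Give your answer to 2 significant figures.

2.9 ng/mL

Over Δt = 15.1 − 4.37 = 10.73 hours, the level fell by a factor of 119/28.4 ≈ 4.1901.
n = log₂(4.1901) ≈ 2.067 half-lives, so t½ = 10.73/2.067 ≈ 5.1911 hours.
From t = 15.1 to t = 32.2: 28.4 × (1/2)^((32.2−15.1)/5.1911) ≈ 2.8953 ng/mL.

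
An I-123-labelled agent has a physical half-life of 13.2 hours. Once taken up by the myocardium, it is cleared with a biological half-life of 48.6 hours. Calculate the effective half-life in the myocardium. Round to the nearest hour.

1/t_eff = 1/t_phys + 1/t_biol = 1/13.2 + 1/48.6 = 0.096334 per hour.
t_eff = 13.2 × 48.6 / (13.2 + 48.6) ≈ 10.381 hours.

10 hours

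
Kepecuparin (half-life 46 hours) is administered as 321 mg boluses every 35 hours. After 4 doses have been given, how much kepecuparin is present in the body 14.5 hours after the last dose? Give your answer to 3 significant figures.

553 mg

The 4 doses were given 119.5, 84.5, 49.5, 14.5 hours ago.
Total = 321·(1/2)^(119.5/46) + 321·(1/2)^(84.5/46) + 321·(1/2)^(49.5/46) + 321·(1/2)^(14.5/46)
      = 53.025 + 89.852 + 152.25 + 258 ≈ 553.13 mg.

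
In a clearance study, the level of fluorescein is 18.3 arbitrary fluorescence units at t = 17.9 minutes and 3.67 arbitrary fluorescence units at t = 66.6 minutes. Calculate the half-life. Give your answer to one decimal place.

21.0 minutes

Over Δt = 66.6 − 17.9 = 48.7 minutes, the level fell by a factor of 18.3/3.67 ≈ 4.9864.
n = log₂(4.9864) ≈ 2.318 half-lives, so t½ = 48.7/2.318 ≈ 21.01 minutes.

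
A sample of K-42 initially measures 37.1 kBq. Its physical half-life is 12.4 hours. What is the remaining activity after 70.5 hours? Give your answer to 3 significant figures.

0.721 kBq

Number of half-lives: n = 70.5/12.4 ≈ 5.6855.
Remaining = 37.1 × (1/2)^5.6855 = 37.1 × 0.019431 ≈ 0.7209 kBq.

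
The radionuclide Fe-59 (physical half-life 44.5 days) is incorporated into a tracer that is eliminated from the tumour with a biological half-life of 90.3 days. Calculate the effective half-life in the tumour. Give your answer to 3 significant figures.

1/t_eff = 1/t_phys + 1/t_biol = 1/44.5 + 1/90.3 = 0.033546 per day.
t_eff = 44.5 × 90.3 / (44.5 + 90.3) ≈ 29.81 days.

29.8 days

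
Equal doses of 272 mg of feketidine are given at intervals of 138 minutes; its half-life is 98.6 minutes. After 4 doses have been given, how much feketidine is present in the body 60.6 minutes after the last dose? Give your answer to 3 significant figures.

280 mg

The 4 doses were given 474.6, 336.6, 198.6, 60.6 minutes ago.
Total = 272·(1/2)^(474.6/98.6) + 272·(1/2)^(336.6/98.6) + 272·(1/2)^(198.6/98.6) + 272·(1/2)^(60.6/98.6)
      = 9.6738 + 25.522 + 67.334 + 177.65 ≈ 280.18 mg.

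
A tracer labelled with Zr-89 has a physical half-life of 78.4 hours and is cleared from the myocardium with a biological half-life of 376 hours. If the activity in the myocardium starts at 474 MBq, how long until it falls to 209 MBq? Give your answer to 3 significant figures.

1/t_eff = 1/t_phys + 1/t_biol = 1/78.4 + 1/376 = 0.015415 per hour.
t_eff = 78.4 × 376 / (78.4 + 376) ≈ 64.873 hours.
n = log₂(474/209) ≈ 1.1814; t = 1.1814 × 64.873 ≈ 76.64 hours.

76.6 hours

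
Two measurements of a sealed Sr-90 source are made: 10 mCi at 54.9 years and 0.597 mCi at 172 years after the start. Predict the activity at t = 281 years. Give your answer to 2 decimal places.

Over Δt = 172 − 54.9 = 117.1 years, the level fell by a factor of 10/0.597 ≈ 16.75.
n = log₂(16.75) ≈ 4.0661 half-lives, so t½ = 117.1/4.0661 ≈ 28.799 years.
From t = 172 to t = 281: 0.597 × (1/2)^((281−172)/28.799) ≈ 0.043313 mCi.

0.04 mCi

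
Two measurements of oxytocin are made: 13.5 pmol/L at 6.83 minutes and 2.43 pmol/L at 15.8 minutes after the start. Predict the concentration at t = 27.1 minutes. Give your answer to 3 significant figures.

0.280 pmol/L

Over Δt = 15.8 − 6.83 = 8.97 minutes, the level fell by a factor of 13.5/2.43 ≈ 5.5556.
n = log₂(5.5556) ≈ 2.4739 half-lives, so t½ = 8.97/2.4739 ≈ 3.6258 minutes.
From t = 15.8 to t = 27.1: 2.43 × (1/2)^((27.1−15.8)/3.6258) ≈ 0.28018 pmol/L.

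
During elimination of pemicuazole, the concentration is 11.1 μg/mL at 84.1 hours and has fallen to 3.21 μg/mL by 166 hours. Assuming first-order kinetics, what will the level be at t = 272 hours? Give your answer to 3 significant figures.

Over Δt = 166 − 84.1 = 81.9 hours, the level fell by a factor of 11.1/3.21 ≈ 3.4579.
n = log₂(3.4579) ≈ 1.7899 half-lives, so t½ = 81.9/1.7899 ≈ 45.756 hours.
From t = 166 to t = 272: 3.21 × (1/2)^((272−166)/45.756) ≈ 0.64437 μg/mL.

0.644 μg/mL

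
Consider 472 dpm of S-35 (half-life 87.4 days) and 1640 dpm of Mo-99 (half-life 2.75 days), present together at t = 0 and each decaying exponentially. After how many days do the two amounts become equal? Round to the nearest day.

5 days

Set 472·(1/2)^(t/87.4) = 1640·(1/2)^(t/2.75).
Taking log₂: log₂(472/1640) = t·(1/87.4 − 1/2.75).
log₂(0.2878) = -1.7968; 1/87.4 − 1/2.75 = -0.35219.
t = -1.7968 / -0.35219 ≈ 5.1018 days.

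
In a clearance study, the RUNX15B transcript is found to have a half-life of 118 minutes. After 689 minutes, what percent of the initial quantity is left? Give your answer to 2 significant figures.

n = 689/118 ≈ 5.839 half-lives.
Fraction remaining = (1/2)^5.839 ≈ 0.01747, i.e. 1.747%.

1.7%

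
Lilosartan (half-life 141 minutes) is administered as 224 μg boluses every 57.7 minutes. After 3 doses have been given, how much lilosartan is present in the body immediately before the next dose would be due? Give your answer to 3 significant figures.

The 3 doses were given 173.1, 115.4, 57.7 minutes ago.
Total = 224·(1/2)^(173.1/141) + 224·(1/2)^(115.4/141) + 224·(1/2)^(57.7/141)
      = 95.65 + 127.02 + 168.68 ≈ 391.35 μg.

391 μg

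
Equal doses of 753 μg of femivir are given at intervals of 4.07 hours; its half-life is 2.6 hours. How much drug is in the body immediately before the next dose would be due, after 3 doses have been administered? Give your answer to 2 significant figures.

370 μg

The 3 doses were given 12.21, 8.14, 4.07 hours ago.
Total = 753·(1/2)^(12.21/2.6) + 753·(1/2)^(8.14/2.6) + 753·(1/2)^(4.07/2.6)
      = 29.048 + 85.969 + 254.43 ≈ 369.45 μg.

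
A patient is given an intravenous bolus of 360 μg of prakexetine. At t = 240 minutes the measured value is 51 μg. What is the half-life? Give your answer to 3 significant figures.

85.1 minutes

A/A₀ = 51/360 ≈ 0.14167.
n = log₂(7.0588) ≈ 2.8194 half-lives elapsed in 240 minutes.
t½ = 240/2.8194 ≈ 85.124 minutes.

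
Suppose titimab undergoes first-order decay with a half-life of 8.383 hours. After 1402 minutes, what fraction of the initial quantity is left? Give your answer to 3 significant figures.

0.145

1402 minutes = 23.3667 hours.
n = 23.3667/8.383 ≈ 2.7874 half-lives.
Fraction remaining = (1/2)^2.7874 ≈ 0.14485.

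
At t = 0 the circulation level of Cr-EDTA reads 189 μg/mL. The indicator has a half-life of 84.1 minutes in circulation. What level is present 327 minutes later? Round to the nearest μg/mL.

13 μg/mL

Number of half-lives: n = 327/84.1 ≈ 3.8882.
Remaining = 189 × (1/2)^3.8882 = 189 × 0.067535 ≈ 12.764 μg/mL.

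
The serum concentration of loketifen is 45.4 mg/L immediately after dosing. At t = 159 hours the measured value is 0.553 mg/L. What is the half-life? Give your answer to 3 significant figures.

A/A₀ = 0.553/45.4 ≈ 0.012181.
n = log₂(82.098) ≈ 6.3593 half-lives elapsed in 159 hours.
t½ = 159/6.3593 ≈ 25.003 hours.

25.0 hours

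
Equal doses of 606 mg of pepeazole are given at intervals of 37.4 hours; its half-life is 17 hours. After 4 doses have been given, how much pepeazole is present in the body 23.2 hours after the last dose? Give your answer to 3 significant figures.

The 4 doses were given 135.4, 98, 60.6, 23.2 hours ago.
Total = 606·(1/2)^(135.4/17) + 606·(1/2)^(98/17) + 606·(1/2)^(60.6/17) + 606·(1/2)^(23.2/17)
      = 2.4258 + 11.146 + 51.214 + 235.32 ≈ 300.1 mg.

300 mg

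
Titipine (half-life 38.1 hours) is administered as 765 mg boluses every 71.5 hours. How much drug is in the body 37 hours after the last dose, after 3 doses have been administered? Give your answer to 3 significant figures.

The 3 doses were given 180, 108.5, 37 hours ago.
Total = 765·(1/2)^(180/38.1) + 765·(1/2)^(108.5/38.1) + 765·(1/2)^(37/38.1)
      = 28.938 + 106.27 + 390.23 ≈ 525.44 mg.

525 mg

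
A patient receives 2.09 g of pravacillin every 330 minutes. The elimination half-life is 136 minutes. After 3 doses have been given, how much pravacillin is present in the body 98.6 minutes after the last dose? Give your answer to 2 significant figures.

The 3 doses were given 758.6, 428.6, 98.6 minutes ago.
Total = 2.09·(1/2)^(758.6/136) + 2.09·(1/2)^(428.6/136) + 2.09·(1/2)^(98.6/136)
      = 0.043754 + 0.23521 + 1.2644 ≈ 1.5434 g.

1.5 g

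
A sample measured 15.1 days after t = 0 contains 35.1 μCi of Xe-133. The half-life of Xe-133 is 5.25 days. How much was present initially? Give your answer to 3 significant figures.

Number of half-lives elapsed: n = 15.1/5.25 ≈ 2.8762.
A₀ = A × 2^n = 35.1 × 2^2.8762 = 35.1 × 7.3421 ≈ 257.71 μCi.

258 μCi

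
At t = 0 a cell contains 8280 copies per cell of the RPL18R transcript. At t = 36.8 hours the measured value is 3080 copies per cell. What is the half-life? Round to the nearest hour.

26 hours

A/A₀ = 3080/8280 ≈ 0.37198.
n = log₂(2.6883) ≈ 1.4267 half-lives elapsed in 36.8 hours.
t½ = 36.8/1.4267 ≈ 25.794 hours.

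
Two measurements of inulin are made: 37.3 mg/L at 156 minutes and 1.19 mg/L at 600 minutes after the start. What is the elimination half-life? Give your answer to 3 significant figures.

89.3 minutes

Over Δt = 600 − 156 = 444 minutes, the level fell by a factor of 37.3/1.19 ≈ 31.345.
n = log₂(31.345) ≈ 4.9701 half-lives, so t½ = 444/4.9701 ≈ 89.333 minutes.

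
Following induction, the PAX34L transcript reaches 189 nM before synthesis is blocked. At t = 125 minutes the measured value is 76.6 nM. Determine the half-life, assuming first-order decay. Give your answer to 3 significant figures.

95.9 minutes

A/A₀ = 76.6/189 ≈ 0.40529.
n = log₂(2.4674) ≈ 1.303 half-lives elapsed in 125 minutes.
t½ = 125/1.303 ≈ 95.935 minutes.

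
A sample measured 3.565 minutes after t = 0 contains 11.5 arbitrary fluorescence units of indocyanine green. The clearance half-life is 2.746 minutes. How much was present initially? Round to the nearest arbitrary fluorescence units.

28 arbitrary fluorescence units

Number of half-lives elapsed: n = 3.565/2.746 ≈ 1.2983.
A₀ = A × 2^n = 11.5 × 2^1.2983 = 11.5 × 2.4593 ≈ 28.282 arbitrary fluorescence units.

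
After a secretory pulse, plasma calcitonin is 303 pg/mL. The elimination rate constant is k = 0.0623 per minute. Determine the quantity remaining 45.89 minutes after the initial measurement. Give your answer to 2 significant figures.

t½ = ln 2 / k = 0.69315 / 0.0623 ≈ 11.126 minutes.
Number of half-lives: n = 45.89/11.126 ≈ 4.1246.
Remaining = 303 × (1/2)^4.1246 = 303 × 0.057329 ≈ 17.371 pg/mL.

17 pg/mL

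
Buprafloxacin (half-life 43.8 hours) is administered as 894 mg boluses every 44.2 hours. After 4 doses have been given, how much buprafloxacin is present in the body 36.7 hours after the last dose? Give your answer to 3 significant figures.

The 4 doses were given 169.3, 125.1, 80.9, 36.7 hours ago.
Total = 894·(1/2)^(169.3/43.8) + 894·(1/2)^(125.1/43.8) + 894·(1/2)^(80.9/43.8) + 894·(1/2)^(36.7/43.8)
      = 61.343 + 123.47 + 248.5 + 500.16 ≈ 933.46 mg.

933 mg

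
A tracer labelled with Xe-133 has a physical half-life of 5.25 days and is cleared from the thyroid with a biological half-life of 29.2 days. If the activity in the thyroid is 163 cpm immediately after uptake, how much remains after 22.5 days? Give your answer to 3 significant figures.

4.90 cpm

1/t_eff = 1/t_phys + 1/t_biol = 1/5.25 + 1/29.2 = 0.22472 per day.
t_eff = 5.25 × 29.2 / (5.25 + 29.2) ≈ 4.4499 days.
Remaining = 163 × (1/2)^(22.5/4.4499) = 163 × (1/2)^5.0563 ≈ 4.8989 cpm.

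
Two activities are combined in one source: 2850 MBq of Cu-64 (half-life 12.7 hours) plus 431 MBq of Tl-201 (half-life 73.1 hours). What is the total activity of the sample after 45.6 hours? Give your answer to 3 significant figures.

516 MBq

Cu-64: 2850 × (1/2)^(45.6/12.7) = 2850 × (1/2)^3.5906 ≈ 236.58 MBq.
Tl-201: 431 × (1/2)^(45.6/73.1) = 431 × (1/2)^0.6238 ≈ 279.7 MBq.
Total = 236.58 + 279.7 ≈ 516.28 MBq.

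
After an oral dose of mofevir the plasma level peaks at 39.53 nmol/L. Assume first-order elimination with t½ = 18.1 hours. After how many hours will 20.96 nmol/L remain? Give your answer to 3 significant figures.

16.6 hours

Fraction remaining = 20.96/39.53 ≈ 0.53023.
n = log₂(39.53/20.96) = ln(1.886)/ln 2 ≈ 0.91531 half-lives.
t = n × t½ = 0.91531 × 18.1 ≈ 16.567 hours.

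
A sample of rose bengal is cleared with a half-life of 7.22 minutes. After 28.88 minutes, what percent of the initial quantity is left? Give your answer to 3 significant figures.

n = 28.88/7.22 ≈ 4 half-lives.
Fraction remaining = (1/2)^4 ≈ 0.0625, i.e. 6.25%.

6.25%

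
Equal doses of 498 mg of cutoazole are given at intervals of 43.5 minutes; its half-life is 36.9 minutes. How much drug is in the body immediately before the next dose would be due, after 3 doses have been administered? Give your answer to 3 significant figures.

360 mg

The 3 doses were given 130.5, 87, 43.5 minutes ago.
Total = 498·(1/2)^(130.5/36.9) + 498·(1/2)^(87/36.9) + 498·(1/2)^(43.5/36.9)
      = 42.915 + 97.159 + 219.97 ≈ 360.04 mg.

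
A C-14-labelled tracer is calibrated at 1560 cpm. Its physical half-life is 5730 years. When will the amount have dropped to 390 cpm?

11460 years

390/1560 = 1/4, so 2 half-lives have elapsed.
t = 2 × 5730 = 11460 years.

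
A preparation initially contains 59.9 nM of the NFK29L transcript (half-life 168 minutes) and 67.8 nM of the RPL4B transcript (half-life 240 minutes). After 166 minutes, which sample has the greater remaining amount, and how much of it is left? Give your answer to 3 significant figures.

NFK29L transcript: 59.9 × (1/2)^0.9881 ≈ 30.198 nM.
RPL4B transcript: 67.8 × (1/2)^0.69167 ≈ 41.978 nM.
RPL4B transcript has more remaining, at ≈ 41.978 nM.

RPL4B transcript, 42.0 nM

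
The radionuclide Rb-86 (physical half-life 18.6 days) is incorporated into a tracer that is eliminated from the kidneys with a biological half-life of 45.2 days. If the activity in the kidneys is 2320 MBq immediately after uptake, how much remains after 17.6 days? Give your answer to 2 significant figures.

920 MBq

1/t_eff = 1/t_phys + 1/t_biol = 1/18.6 + 1/45.2 = 0.075887 per day.
t_eff = 18.6 × 45.2 / (18.6 + 45.2) ≈ 13.177 days.
Remaining = 2320 × (1/2)^(17.6/13.177) = 2320 × (1/2)^1.3356 ≈ 919.24 MBq.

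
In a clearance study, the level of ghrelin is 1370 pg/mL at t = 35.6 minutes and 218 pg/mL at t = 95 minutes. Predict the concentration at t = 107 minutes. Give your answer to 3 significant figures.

Over Δt = 95 − 35.6 = 59.4 minutes, the level fell by a factor of 1370/218 ≈ 6.2844.
n = log₂(6.2844) ≈ 2.6518 half-lives, so t½ = 59.4/2.6518 ≈ 22.4 minutes.
From t = 95 to t = 107: 218 × (1/2)^((107−95)/22.4) ≈ 150.38 pg/mL.

150 pg/mL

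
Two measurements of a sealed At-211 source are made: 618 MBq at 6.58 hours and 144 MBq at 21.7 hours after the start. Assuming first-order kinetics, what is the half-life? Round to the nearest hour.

Over Δt = 21.7 − 6.58 = 15.12 hours, the level fell by a factor of 618/144 ≈ 4.2917.
n = log₂(4.2917) ≈ 2.1015 half-lives, so t½ = 15.12/2.1015 ≈ 7.1947 hours.

7 hours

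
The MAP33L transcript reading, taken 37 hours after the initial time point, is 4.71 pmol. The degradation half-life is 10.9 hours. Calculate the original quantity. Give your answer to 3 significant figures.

Number of half-lives elapsed: n = 37/10.9 ≈ 3.3945.
A₀ = A × 2^n = 4.71 × 2^3.3945 = 4.71 × 10.516 ≈ 49.53 pmol.

49.5 pmol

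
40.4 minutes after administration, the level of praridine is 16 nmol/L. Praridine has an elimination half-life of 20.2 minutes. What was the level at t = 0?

Number of half-lives elapsed: n = 40.4/20.2 ≈ 2.
A₀ = A × 2^n = 16 × 2^2 = 16 × 4 ≈ 64 nmol/L.

64 nmol/L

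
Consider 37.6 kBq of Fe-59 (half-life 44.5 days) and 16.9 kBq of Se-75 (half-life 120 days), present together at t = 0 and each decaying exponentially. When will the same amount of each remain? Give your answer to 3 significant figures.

Set 37.6·(1/2)^(t/44.5) = 16.9·(1/2)^(t/120).
Taking log₂: log₂(37.6/16.9) = t·(1/44.5 − 1/120).
log₂(2.2249) = 1.1537; 1/44.5 − 1/120 = 0.014139.
t = 1.1537 / 0.014139 ≈ 81.6 days.

81.6 days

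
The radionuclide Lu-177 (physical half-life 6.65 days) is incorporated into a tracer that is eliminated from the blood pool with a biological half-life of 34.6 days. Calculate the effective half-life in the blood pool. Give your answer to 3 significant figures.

5.58 days

1/t_eff = 1/t_phys + 1/t_biol = 1/6.65 + 1/34.6 = 0.17928 per day.
t_eff = 6.65 × 34.6 / (6.65 + 34.6) ≈ 5.5779 days.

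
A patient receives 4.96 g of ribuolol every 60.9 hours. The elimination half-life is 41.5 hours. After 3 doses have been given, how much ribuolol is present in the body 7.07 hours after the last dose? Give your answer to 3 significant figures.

The 3 doses were given 128.87, 67.97, 7.07 hours ago.
Total = 4.96·(1/2)^(128.87/41.5) + 4.96·(1/2)^(67.97/41.5) + 4.96·(1/2)^(7.07/41.5)
      = 0.57636 + 1.5938 + 4.4076 ≈ 6.5778 g.

6.58 g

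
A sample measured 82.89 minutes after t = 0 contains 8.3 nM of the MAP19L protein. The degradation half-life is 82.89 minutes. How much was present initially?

Number of half-lives elapsed: n = 82.89/82.89 ≈ 1.
A₀ = A × 2^n = 8.3 × 2^1 = 8.3 × 2 ≈ 16.6 nM.

16.6 nM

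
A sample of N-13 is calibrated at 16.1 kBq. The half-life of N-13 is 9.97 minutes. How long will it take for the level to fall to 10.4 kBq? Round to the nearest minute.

6 minutes

Fraction remaining = 10.4/16.1 ≈ 0.64596.
n = log₂(16.1/10.4) = ln(1.5481)/ln 2 ≈ 0.63048 half-lives.
t = n × t½ = 0.63048 × 9.97 ≈ 6.2859 minutes.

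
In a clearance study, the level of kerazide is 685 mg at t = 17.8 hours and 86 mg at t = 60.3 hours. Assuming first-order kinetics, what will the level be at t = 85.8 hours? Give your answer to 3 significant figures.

24.8 mg

Over Δt = 60.3 − 17.8 = 42.5 hours, the level fell by a factor of 685/86 ≈ 7.9651.
n = log₂(7.9651) ≈ 2.9937 half-lives, so t½ = 42.5/2.9937 ≈ 14.197 hours.
From t = 60.3 to t = 85.8: 86 × (1/2)^((85.8−60.3)/14.197) ≈ 24.762 mg.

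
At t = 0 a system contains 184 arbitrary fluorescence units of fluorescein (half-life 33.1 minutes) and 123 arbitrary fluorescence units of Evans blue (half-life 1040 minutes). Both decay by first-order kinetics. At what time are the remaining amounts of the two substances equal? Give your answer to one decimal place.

19.9 minutes

Set 184·(1/2)^(t/33.1) = 123·(1/2)^(t/1040).
Taking log₂: log₂(184/123) = t·(1/33.1 − 1/1040).
log₂(1.4959) = 0.58105; 1/33.1 − 1/1040 = 0.02925.
t = 0.58105 / 0.02925 ≈ 19.865 minutes.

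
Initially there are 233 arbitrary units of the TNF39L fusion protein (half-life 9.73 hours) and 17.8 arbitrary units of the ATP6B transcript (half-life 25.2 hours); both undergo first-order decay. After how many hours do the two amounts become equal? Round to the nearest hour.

59 hours

Set 233·(1/2)^(t/9.73) = 17.8·(1/2)^(t/25.2).
Taking log₂: log₂(233/17.8) = t·(1/9.73 − 1/25.2).
log₂(13.09) = 3.7104; 1/9.73 − 1/25.2 = 0.063092.
t = 3.7104 / 0.063092 ≈ 58.809 hours.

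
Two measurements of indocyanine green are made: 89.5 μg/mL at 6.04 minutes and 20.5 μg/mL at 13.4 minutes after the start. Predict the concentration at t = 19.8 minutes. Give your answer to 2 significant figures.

Over Δt = 13.4 − 6.04 = 7.36 minutes, the level fell by a factor of 89.5/20.5 ≈ 4.3659.
n = log₂(4.3659) ≈ 2.1263 half-lives, so t½ = 7.36/2.1263 ≈ 3.4615 minutes.
From t = 13.4 to t = 19.8: 20.5 × (1/2)^((19.8−13.4)/3.4615) ≈ 5.6908 μg/mL.

5.7 μg/mL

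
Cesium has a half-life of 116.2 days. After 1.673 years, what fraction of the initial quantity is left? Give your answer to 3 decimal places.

1.673 years = 610.645 days.
n = 610.645/116.2 ≈ 5.2551 half-lives.
Fraction remaining = (1/2)^5.2551 ≈ 0.026185.

0.026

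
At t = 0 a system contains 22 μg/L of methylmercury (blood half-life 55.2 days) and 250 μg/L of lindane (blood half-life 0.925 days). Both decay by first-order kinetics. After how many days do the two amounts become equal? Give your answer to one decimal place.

Set 22·(1/2)^(t/55.2) = 250·(1/2)^(t/0.925).
Taking log₂: log₂(22/250) = t·(1/55.2 − 1/0.925).
log₂(0.088) = -3.5064; 1/55.2 − 1/0.925 = -1.063.
t = -3.5064 / -1.063 ≈ 3.2987 days.

3.3 days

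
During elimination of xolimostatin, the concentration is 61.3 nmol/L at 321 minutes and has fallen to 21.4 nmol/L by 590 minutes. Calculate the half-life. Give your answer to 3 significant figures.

177 minutes

Over Δt = 590 − 321 = 269 minutes, the level fell by a factor of 61.3/21.4 ≈ 2.8645.
n = log₂(2.8645) ≈ 1.5183 half-lives, so t½ = 269/1.5183 ≈ 177.17 minutes.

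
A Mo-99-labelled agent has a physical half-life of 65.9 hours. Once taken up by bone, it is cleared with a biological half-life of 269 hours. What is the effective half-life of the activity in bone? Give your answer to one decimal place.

52.9 hours

1/t_eff = 1/t_phys + 1/t_biol = 1/65.9 + 1/269 = 0.018892 per hour.
t_eff = 65.9 × 269 / (65.9 + 269) ≈ 52.933 hours.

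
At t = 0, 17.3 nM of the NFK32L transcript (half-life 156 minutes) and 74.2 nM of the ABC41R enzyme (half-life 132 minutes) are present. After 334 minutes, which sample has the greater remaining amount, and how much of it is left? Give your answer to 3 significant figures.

ABC41R enzyme, 12.8 nM

NFK32L transcript: 17.3 × (1/2)^2.141 ≈ 3.9222 nM.
ABC41R enzyme: 74.2 × (1/2)^2.5303 ≈ 12.844 nM.
ABC41R enzyme has more remaining, at ≈ 12.844 nM.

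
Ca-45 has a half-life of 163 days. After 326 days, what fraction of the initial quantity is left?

0.25

n = 326/163 ≈ 2 half-lives.
Fraction remaining = (1/2)^2 ≈ 0.25.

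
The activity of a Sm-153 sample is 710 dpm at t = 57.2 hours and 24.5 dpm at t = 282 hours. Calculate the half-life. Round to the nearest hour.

Over Δt = 282 − 57.2 = 224.8 hours, the level fell by a factor of 710/24.5 ≈ 28.98.
n = log₂(28.98) ≈ 4.857 half-lives, so t½ = 224.8/4.857 ≈ 46.284 hours.

46 hours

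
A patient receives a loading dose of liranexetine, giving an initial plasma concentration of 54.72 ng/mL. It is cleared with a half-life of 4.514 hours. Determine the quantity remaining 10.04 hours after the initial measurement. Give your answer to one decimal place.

Number of half-lives: n = 10.04/4.514 ≈ 2.2242.
Remaining = 54.72 × (1/2)^2.2242 = 54.72 × 0.21402 ≈ 11.711 ng/mL.

11.7 ng/mL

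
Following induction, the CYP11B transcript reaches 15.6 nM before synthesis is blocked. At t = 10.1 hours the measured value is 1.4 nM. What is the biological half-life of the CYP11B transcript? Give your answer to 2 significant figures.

A/A₀ = 1.4/15.6 ≈ 0.089744.
n = log₂(11.143) ≈ 3.478 half-lives elapsed in 10.1 hours.
t½ = 10.1/3.478 ≈ 2.9039 hours.

2.9 hours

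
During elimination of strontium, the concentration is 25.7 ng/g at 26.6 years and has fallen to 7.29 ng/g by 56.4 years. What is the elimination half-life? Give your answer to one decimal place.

16.4 years

Over Δt = 56.4 − 26.6 = 29.8 years, the level fell by a factor of 25.7/7.29 ≈ 3.5254.
n = log₂(3.5254) ≈ 1.8178 half-lives, so t½ = 29.8/1.8178 ≈ 16.394 years.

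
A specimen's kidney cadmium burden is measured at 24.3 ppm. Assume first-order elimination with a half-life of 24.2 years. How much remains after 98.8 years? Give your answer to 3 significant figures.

Number of half-lives: n = 98.8/24.2 ≈ 4.0826.
Remaining = 24.3 × (1/2)^4.0826 = 24.3 × 0.05902 ≈ 1.4342 ppm.

1.43 ppm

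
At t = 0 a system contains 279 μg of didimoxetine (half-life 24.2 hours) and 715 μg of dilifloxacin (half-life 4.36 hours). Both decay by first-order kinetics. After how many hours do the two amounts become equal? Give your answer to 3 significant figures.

7.22 hours

Set 279·(1/2)^(t/24.2) = 715·(1/2)^(t/4.36).
Taking log₂: log₂(279/715) = t·(1/24.2 − 1/4.36).
log₂(0.39021) = -1.3577; 1/24.2 − 1/4.36 = -0.18804.
t = -1.3577 / -0.18804 ≈ 7.2203 hours.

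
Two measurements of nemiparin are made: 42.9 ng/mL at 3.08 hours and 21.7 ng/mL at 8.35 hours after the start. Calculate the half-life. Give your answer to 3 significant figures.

Over Δt = 8.35 − 3.08 = 5.27 hours, the level fell by a factor of 42.9/21.7 ≈ 1.977.
n = log₂(1.977) ≈ 0.98328 half-lives, so t½ = 5.27/0.98328 ≈ 5.3596 hours.

5.36 hours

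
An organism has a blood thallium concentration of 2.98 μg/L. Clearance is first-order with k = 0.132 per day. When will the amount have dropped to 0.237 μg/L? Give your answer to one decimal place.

19.2 days

t½ = ln 2 / k = 0.69315 / 0.132 ≈ 5.2511 days.
Fraction remaining = 0.237/2.98 ≈ 0.07953.
n = log₂(2.98/0.237) = ln(12.574)/ln 2 ≈ 3.6524 half-lives.
t = n × t½ = 3.6524 × 5.2511 ≈ 19.179 days.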